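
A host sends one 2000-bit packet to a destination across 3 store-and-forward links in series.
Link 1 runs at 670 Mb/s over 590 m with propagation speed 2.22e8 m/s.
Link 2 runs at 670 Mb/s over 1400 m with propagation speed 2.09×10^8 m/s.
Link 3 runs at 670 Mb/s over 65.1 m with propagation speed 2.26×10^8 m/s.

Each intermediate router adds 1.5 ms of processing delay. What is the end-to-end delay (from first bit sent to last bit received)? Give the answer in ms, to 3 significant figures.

Transmission delay per hop = L/R = 2000/670000000 = 0.00298507 ms; 3 hops → 0.00895522 ms.
Propagation delays (d/s per hop): 0.00265766, 0.00669856, 0.000288053 ms; sum = 0.00964428 ms.
Processing at 2 router(s): 2 × 1.5 ms = 3 ms.
End-to-end = 3.02 ms.

3.02 ms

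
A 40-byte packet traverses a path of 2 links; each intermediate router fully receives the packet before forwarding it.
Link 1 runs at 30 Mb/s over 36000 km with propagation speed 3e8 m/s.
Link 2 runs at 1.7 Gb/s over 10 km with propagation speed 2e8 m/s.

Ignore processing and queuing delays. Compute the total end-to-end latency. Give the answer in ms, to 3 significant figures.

120 ms

L = 40 × 8 = 320 bits.
Transmission delays (L/R per hop): 0.0106667, 0.000188235 ms; sum = 0.0108549 ms.
Propagation delays (d/s per hop): 120, 0.05 ms; sum = 120.05 ms.
End-to-end = 120 ms.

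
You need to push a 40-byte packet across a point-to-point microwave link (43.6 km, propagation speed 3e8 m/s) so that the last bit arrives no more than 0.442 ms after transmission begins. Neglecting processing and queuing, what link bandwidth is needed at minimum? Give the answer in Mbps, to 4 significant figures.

1.079 Mbps

L = 320 bits.
Propagation delay = 43600 / 300000000 = 0.145333 ms.
Transmission budget = 0.442 − 0.145333 = 0.296667 ms.
R ≥ L / t_tx = 320 bits / 0.000296667 s = 1.079 Mbps.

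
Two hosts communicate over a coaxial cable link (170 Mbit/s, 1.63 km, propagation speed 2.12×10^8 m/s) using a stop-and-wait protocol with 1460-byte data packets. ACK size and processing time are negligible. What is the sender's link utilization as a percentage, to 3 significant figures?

t_tx = L/R = 11680/170000000 = 6.87059e-05 s.
t_prop = 1630/212000000 = 7.68868e-06 s; RTT = 1.53774e-05 s.
Cycle = t_tx + RTT = 8.40832e-05 s.
Utilization = t_tx / cycle = 6.87059e-05/8.40832e-05 = 81.7 %.

81.7 %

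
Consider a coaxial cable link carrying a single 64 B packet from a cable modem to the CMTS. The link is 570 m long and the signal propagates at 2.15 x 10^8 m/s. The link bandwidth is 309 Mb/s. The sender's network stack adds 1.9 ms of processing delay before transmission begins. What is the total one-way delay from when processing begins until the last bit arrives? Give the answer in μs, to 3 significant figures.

L = 64 × 8 = 512 bits.
Transmission delay = L/R = 512 / 309000000 = 1.65696 μs.
Propagation delay = d/s = 570 m / 215000000 m/s = 2.65116 μs.
Plus processing delay 1.9 ms = 1900 μs.
Total = 1900 μs.

1900 μs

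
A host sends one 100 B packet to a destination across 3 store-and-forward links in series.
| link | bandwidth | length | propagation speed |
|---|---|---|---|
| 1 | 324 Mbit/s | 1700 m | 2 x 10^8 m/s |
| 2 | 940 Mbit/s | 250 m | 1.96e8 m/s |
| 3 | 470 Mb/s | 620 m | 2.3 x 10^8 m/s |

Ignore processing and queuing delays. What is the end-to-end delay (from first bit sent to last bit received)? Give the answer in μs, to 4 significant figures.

L = 100 × 8 = 800 bits.
Transmission delays (L/R per hop): 2.46914, 0.851064, 1.70213 μs; sum = 5.02233 μs.
Propagation delays (d/s per hop): 8.5, 1.27551, 2.69565 μs; sum = 12.4712 μs.
End-to-end = 17.49 μs.

17.49 μs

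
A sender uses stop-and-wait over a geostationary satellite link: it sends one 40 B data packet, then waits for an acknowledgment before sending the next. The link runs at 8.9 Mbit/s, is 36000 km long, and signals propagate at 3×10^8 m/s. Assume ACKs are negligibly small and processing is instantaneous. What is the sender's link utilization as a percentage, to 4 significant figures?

t_tx = L/R = 320/8900000 = 3.59551e-05 s.
t_prop = 36000000/300000000 = 0.12 s; RTT = 0.24 s.
Cycle = t_tx + RTT = 0.240036 s.
Utilization = t_tx / cycle = 3.59551e-05/0.240036 = 0.01498 %.

0.01498 %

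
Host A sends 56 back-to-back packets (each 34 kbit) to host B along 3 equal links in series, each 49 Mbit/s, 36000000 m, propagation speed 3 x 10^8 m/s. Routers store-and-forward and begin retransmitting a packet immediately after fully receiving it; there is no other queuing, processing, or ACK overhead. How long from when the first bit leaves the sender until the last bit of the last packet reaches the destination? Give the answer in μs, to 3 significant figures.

Per-hop transmission t_tx = L/R = 34000/49000000 = 693.878 μs.
Per-hop propagation t_prop = 36000000/300000000 = 120000 μs.
Pipeline fill: first packet needs 3·t_tx to clear all hops; remaining 55 packets each add one t_tx.
Total = (3+56-1)·t_tx + 3·t_prop = 58·693.878 + 3·120000 = 400000 μs.

400000 μs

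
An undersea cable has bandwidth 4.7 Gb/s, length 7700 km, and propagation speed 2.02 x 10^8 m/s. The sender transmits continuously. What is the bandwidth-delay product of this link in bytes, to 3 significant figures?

22400000 bytes

Propagation delay = 7700000 / 202000000 = 0.0381188 s.
BDP = R × t_prop = 4700000000 × 0.0381188 = 179158000 bits.
In bytes: 179158000/8 = 22400000 bytes.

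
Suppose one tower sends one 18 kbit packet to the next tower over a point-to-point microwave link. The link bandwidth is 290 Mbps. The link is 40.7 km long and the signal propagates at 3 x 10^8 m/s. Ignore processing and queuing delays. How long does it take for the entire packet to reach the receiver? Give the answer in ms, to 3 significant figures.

L = 18000 bits.
Transmission delay = L/R = 18000 / 290000000 = 0.062069 ms.
Propagation delay = d/s = 40700 m / 300000000 m/s = 0.135667 ms.
Total = 0.198 ms.

0.198 ms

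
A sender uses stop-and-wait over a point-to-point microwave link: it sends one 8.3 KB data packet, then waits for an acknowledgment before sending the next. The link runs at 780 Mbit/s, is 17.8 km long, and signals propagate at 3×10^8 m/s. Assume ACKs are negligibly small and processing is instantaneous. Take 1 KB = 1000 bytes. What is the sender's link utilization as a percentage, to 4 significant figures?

41.77 %

t_tx = L/R = 66400/780000000 = 8.51282e-05 s.
t_prop = 17800/300000000 = 5.93333e-05 s; RTT = 0.000118667 s.
Cycle = t_tx + RTT = 0.000203795 s.
Utilization = t_tx / cycle = 8.51282e-05/0.000203795 = 41.77 %.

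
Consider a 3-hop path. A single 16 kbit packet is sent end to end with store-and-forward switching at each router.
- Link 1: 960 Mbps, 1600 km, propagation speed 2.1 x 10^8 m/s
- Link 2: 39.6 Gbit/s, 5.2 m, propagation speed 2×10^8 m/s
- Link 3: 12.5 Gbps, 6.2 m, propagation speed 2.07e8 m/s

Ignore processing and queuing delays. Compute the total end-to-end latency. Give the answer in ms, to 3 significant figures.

7.64 ms

L = 16000 bits.
Transmission delays (L/R per hop): 0.0166667, 0.00040404, 0.00128 ms; sum = 0.0183507 ms.
Propagation delays (d/s per hop): 7.61905, 2.6e-05, 2.99517e-05 ms; sum = 7.6191 ms.
End-to-end = 7.64 ms.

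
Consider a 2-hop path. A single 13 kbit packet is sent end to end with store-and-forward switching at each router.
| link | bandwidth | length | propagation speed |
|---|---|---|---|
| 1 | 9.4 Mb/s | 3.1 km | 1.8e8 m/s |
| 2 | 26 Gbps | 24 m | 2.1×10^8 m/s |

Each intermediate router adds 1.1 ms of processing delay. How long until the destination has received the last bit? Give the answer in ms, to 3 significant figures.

2.50 ms

L = 13000 bits.
Transmission delays (L/R per hop): 1.38298, 0.0005 ms; sum = 1.38348 ms.
Propagation delays (d/s per hop): 0.0172222, 0.000114286 ms; sum = 0.0173365 ms.
Processing at 1 router(s): 1 × 1.1 ms = 1.1 ms.
End-to-end = 2.50 ms.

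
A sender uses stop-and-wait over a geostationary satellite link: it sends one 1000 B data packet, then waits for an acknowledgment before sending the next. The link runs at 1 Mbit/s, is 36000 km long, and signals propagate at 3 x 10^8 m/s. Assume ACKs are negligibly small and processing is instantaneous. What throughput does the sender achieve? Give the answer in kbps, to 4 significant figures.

t_tx = L/R = 8000/1000000 = 0.008 s.
t_prop = 36000000/300000000 = 0.12 s; RTT = 0.24 s.
Cycle = t_tx + RTT = 0.248 s.
Throughput = L / cycle = 8000 / 0.248 = 32.26 kbps.

32.26 kbps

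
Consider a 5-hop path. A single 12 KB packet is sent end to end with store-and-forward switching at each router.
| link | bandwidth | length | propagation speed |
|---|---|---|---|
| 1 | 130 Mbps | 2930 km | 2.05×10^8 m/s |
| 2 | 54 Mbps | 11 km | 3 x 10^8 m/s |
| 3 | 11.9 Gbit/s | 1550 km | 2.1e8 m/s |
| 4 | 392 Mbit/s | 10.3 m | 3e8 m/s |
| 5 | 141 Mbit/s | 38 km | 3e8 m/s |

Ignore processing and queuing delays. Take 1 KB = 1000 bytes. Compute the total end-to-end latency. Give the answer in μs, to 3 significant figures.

25300 μs

L = 96000 bits.
Transmission delays (L/R per hop): 738.462, 1777.78, 8.06723, 244.898, 680.851 μs; sum = 3450.06 μs.
Propagation delays (d/s per hop): 14292.7, 36.6667, 7380.95, 0.0343333, 126.667 μs; sum = 21837 μs.
End-to-end = 25300 μs.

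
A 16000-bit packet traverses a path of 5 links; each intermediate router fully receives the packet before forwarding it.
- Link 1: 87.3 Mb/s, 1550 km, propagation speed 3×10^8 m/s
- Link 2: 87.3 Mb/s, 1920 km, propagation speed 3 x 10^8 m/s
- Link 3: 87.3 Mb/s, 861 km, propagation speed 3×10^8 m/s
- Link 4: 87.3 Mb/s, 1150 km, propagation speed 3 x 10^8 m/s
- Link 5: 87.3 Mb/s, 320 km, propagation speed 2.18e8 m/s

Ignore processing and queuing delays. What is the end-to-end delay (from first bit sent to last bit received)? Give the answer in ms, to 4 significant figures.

Transmission delay per hop = L/R = 16000/87300000 = 0.183276 ms; 5 hops → 0.91638 ms.
Propagation delays (d/s per hop): 5.16667, 6.4, 2.87, 3.83333, 1.46789 ms; sum = 19.7379 ms.
End-to-end = 20.65 ms.

20.65 ms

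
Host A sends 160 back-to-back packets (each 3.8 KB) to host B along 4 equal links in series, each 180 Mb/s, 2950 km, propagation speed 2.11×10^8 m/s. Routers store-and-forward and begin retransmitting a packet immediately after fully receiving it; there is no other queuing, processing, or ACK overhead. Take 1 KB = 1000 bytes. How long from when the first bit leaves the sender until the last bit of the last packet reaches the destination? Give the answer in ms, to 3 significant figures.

83.5 ms

Per-hop transmission t_tx = L/R = 30400/180000000 = 0.168889 ms.
Per-hop propagation t_prop = 2950000/211000000 = 13.981 ms.
Pipeline fill: first packet needs 4·t_tx to clear all hops; remaining 159 packets each add one t_tx.
Total = (4+160-1)·t_tx + 4·t_prop = 163·0.168889 + 4·13.981 = 83.5 ms.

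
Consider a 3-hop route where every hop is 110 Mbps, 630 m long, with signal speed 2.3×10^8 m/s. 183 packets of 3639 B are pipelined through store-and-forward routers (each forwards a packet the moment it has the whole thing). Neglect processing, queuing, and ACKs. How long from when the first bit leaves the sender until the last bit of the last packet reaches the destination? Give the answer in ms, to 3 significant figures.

49.0 ms

Per-hop transmission t_tx = L/R = 29112/110000000 = 0.264655 ms.
Per-hop propagation t_prop = 630/2.3e+08 = 0.00273913 ms.
Pipeline fill: first packet needs 3·t_tx to clear all hops; remaining 182 packets each add one t_tx.
Total = (3+183-1)·t_tx + 3·t_prop = 185·0.264655 + 3·0.00273913 = 49.0 ms.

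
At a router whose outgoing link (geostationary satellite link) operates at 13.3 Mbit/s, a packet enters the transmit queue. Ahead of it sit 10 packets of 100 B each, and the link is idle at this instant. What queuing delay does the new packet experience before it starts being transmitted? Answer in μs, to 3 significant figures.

602 μs

Each queued packet: L/R = 800/13300000 = 60.1504 μs.
10 queued → 601.504 μs.
Queuing delay = 602 μs.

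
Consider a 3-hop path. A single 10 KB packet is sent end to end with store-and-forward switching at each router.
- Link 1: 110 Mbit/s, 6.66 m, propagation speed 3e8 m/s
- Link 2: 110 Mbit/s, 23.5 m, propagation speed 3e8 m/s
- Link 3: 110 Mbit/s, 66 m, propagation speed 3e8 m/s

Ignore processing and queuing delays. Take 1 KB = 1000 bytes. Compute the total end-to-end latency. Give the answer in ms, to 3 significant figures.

2.18 ms

L = 80000 bits.
Transmission delay per hop = L/R = 80000/110000000 = 0.727273 ms; 3 hops → 2.18182 ms.
Propagation delays (d/s per hop): 2.22e-05, 7.83333e-05, 0.00022 ms; sum = 0.000320533 ms.
End-to-end = 2.18 ms.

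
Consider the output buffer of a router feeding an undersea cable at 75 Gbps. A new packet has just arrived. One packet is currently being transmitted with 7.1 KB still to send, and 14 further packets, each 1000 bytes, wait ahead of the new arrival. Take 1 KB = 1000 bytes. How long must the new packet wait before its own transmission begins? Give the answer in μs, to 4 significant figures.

Each queued packet: L/R = 8000/75000000000 = 0.106667 μs.
14 queued → 1.49333 μs.
Plus remaining 56800 bits of current packet: 0.757333 μs.
Queuing delay = 2.251 μs.

2.251 μs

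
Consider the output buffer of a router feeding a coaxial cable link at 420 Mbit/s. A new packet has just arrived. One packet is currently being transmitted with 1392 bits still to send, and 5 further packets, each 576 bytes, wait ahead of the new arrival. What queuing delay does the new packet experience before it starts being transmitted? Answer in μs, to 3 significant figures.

Each queued packet: L/R = 4608/420000000 = 10.9714 μs.
5 queued → 54.8571 μs.
Plus remaining 1392 bits of current packet: 3.31429 μs.
Queuing delay = 58.2 μs.

58.2 μs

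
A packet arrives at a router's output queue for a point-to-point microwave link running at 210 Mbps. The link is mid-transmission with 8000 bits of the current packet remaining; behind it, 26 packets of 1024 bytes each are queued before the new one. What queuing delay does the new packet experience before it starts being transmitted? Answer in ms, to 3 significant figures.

1.05 ms

Each queued packet: L/R = 8192/210000000 = 0.0390095 ms.
26 queued → 1.01425 ms.
Plus remaining 8000 bits of current packet: 0.0380952 ms.
Queuing delay = 1.05 ms.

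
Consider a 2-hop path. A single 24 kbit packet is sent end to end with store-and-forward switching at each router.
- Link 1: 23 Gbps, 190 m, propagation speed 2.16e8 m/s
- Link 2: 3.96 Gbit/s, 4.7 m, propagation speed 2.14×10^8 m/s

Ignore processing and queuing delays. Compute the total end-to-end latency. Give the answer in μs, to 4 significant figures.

8.006 μs

L = 24000 bits.
Transmission delays (L/R per hop): 1.04348, 6.06061 μs; sum = 7.10408 μs.
Propagation delays (d/s per hop): 0.87963, 0.0219626 μs; sum = 0.901592 μs.
End-to-end = 8.006 μs.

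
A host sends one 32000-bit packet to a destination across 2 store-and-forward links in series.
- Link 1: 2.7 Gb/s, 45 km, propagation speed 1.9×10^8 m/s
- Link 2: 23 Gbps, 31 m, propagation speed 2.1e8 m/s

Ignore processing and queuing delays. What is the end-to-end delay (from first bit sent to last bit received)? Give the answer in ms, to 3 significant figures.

Transmission delays (L/R per hop): 0.0118519, 0.0013913 ms; sum = 0.0132432 ms.
Propagation delays (d/s per hop): 0.236842, 0.000147619 ms; sum = 0.23699 ms.
End-to-end = 0.250 ms.

0.250 ms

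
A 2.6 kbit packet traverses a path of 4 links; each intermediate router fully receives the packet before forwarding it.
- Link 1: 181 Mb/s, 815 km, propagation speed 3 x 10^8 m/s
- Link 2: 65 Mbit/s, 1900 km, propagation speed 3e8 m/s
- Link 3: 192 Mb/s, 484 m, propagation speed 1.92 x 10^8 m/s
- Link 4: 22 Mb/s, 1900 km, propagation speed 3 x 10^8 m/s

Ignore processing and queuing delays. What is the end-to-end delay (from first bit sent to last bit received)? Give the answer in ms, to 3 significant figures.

15.6 ms

L = 2600 bits.
Transmission delays (L/R per hop): 0.0143646, 0.04, 0.0135417, 0.118182 ms; sum = 0.186088 ms.
Propagation delays (d/s per hop): 2.71667, 6.33333, 0.00252083, 6.33333 ms; sum = 15.3859 ms.
End-to-end = 15.6 ms.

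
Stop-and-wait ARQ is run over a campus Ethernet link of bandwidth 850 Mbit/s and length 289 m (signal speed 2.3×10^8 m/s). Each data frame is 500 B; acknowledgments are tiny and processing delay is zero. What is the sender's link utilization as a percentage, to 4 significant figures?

65.19 %

t_tx = L/R = 4000/850000000 = 4.70588e-06 s.
t_prop = 289/2.3e+08 = 1.25652e-06 s; RTT = 2.51304e-06 s.
Cycle = t_tx + RTT = 7.21893e-06 s.
Utilization = t_tx / cycle = 4.70588e-06/7.21893e-06 = 65.19 %.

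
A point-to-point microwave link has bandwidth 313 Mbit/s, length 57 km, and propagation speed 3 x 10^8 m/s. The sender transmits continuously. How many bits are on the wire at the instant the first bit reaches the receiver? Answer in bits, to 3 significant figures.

Propagation delay = 57000 / 300000000 = 0.00019 s.
BDP = R × t_prop = 313000000 × 0.00019 = 59470 bits.

59500 bits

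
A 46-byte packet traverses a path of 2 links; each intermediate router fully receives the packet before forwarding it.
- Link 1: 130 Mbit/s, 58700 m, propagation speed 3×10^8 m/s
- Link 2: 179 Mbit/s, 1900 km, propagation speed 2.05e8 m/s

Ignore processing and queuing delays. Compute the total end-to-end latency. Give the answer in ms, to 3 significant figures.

9.47 ms

L = 46 × 8 = 368 bits.
Transmission delays (L/R per hop): 0.00283077, 0.00205587 ms; sum = 0.00488664 ms.
Propagation delays (d/s per hop): 0.195667, 9.26829 ms; sum = 9.46396 ms.
End-to-end = 9.47 ms.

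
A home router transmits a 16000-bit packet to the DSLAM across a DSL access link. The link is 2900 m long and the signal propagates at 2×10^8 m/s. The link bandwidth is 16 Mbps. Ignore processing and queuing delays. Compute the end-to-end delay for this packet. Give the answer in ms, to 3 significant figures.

1.01 ms

Transmission delay = L/R = 16000 / 16000000 = 1 ms.
Propagation delay = d/s = 2900 m / 200000000 m/s = 0.0145 ms.
Total = 1.01 ms.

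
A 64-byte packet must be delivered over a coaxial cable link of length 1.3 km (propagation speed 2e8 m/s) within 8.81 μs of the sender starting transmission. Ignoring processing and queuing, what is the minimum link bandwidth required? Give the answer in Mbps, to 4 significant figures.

L = 512 bits.
Propagation delay = 1300 / 200000000 = 6.5 μs.
Transmission budget = 8.81 − 6.5 = 2.31 μs.
R ≥ L / t_tx = 512 bits / 2.31e-06 s = 221.6 Mbps.

221.6 Mbps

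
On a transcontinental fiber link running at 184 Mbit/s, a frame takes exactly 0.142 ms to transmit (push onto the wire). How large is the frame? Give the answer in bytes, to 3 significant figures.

L = R × t_tx = 184000000 b/s × 0.000142 s = 26128 bits.
In bytes: 26128 / 8 = 3270 bytes.

3270 bytes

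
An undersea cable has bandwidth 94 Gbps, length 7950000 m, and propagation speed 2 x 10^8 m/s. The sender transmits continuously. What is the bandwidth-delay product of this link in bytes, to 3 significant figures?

467000000 bytes

Propagation delay = 7950000 / 200000000 = 0.03975 s.
BDP = R × t_prop = 94000000000 × 0.03975 = 3736500000 bits.
In bytes: 3736500000/8 = 467000000 bytes.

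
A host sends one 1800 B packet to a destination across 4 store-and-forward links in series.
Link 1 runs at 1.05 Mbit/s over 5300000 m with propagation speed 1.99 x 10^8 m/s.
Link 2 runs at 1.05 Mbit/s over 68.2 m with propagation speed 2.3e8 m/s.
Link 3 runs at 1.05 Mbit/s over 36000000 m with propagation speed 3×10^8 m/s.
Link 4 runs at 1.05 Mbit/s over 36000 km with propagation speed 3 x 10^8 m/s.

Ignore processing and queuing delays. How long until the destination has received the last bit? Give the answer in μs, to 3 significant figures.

321000 μs

L = 1800 × 8 = 14400 bits.
Transmission delay per hop = L/R = 14400/1050000 = 13714.3 μs; 4 hops → 54857.1 μs.
Propagation delays (d/s per hop): 26633.2, 0.296522, 120000, 120000 μs; sum = 266633 μs.
End-to-end = 321000 μs.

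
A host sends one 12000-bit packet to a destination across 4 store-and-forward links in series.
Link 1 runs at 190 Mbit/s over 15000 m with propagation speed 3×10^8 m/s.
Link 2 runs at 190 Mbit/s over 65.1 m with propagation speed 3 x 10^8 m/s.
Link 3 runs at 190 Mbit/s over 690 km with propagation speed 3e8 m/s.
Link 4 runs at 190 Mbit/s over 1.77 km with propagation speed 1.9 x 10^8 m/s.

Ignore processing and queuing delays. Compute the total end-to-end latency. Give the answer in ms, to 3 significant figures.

2.61 ms

Transmission delay per hop = L/R = 12000/190000000 = 0.0631579 ms; 4 hops → 0.252632 ms.
Propagation delays (d/s per hop): 0.05, 0.000217, 2.3, 0.00931579 ms; sum = 2.35953 ms.
End-to-end = 2.61 ms.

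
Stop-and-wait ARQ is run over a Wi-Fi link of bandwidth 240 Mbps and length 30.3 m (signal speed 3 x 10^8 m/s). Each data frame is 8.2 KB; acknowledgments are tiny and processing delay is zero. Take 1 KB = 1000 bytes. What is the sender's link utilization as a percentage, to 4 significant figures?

t_tx = L/R = 65600/240000000 = 0.000273333 s.
t_prop = 30.3/300000000 = 1.01e-07 s; RTT = 2.02e-07 s.
Cycle = t_tx + RTT = 0.000273535 s.
Utilization = t_tx / cycle = 0.000273333/0.000273535 = 99.93 %.

99.93 %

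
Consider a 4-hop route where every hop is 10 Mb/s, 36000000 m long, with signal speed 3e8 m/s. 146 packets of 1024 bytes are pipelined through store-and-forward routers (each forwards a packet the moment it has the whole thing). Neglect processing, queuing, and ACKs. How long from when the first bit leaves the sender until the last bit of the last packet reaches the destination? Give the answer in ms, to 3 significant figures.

Per-hop transmission t_tx = L/R = 8192/10000000 = 0.8192 ms.
Per-hop propagation t_prop = 36000000/300000000 = 120 ms.
Pipeline fill: first packet needs 4·t_tx to clear all hops; remaining 145 packets each add one t_tx.
Total = (4+146-1)·t_tx + 4·t_prop = 149·0.8192 + 4·120 = 602 ms.

602 ms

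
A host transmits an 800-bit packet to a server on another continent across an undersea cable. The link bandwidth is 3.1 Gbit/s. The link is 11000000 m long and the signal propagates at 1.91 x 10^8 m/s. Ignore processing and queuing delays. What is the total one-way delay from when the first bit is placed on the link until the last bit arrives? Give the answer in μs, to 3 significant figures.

Transmission delay = L/R = 800 / 3100000000 = 0.258065 μs.
Propagation delay = d/s = 11000000 m / 191000000 m/s = 57591.6 μs.
Total = 57600 μs.

57600 μs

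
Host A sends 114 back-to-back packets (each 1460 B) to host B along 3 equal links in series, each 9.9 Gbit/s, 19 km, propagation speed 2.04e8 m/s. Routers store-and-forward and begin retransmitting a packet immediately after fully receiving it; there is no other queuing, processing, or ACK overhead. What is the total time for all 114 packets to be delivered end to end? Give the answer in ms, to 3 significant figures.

0.416 ms

Per-hop transmission t_tx = L/R = 11680/9900000000 = 0.0011798 ms.
Per-hop propagation t_prop = 19000/204000000 = 0.0931373 ms.
Pipeline fill: first packet needs 3·t_tx to clear all hops; remaining 113 packets each add one t_tx.
Total = (3+114-1)·t_tx + 3·t_prop = 116·0.0011798 + 3·0.0931373 = 0.416 ms.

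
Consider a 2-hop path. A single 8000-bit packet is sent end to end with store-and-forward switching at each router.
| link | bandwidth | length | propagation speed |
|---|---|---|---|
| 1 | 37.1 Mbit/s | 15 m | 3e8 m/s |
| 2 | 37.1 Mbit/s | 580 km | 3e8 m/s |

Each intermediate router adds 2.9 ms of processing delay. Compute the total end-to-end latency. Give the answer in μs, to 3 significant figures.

Transmission delay per hop = L/R = 8000/37100000 = 215.633 μs; 2 hops → 431.267 μs.
Propagation delays (d/s per hop): 0.05, 1933.33 μs; sum = 1933.38 μs.
Processing at 1 router(s): 1 × 2.9 ms = 2900 μs.
End-to-end = 5260 μs.

5260 μs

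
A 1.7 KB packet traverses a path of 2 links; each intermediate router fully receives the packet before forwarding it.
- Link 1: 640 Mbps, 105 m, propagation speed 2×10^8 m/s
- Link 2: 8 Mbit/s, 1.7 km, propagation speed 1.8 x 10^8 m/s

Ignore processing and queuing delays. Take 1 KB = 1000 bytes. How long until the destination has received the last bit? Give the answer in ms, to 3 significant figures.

L = 13600 bits.
Transmission delays (L/R per hop): 0.02125, 1.7 ms; sum = 1.72125 ms.
Propagation delays (d/s per hop): 0.000525, 0.00944444 ms; sum = 0.00996944 ms.
End-to-end = 1.73 ms.

1.73 ms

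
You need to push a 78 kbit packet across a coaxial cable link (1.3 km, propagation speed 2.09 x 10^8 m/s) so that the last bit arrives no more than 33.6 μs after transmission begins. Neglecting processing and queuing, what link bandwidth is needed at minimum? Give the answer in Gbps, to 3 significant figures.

2.85 Gbps

Propagation delay = 1300 / 209000000 = 6.2201 μs.
Transmission budget = 33.6 − 6.2201 = 27.3799 μs.
R ≥ L / t_tx = 78000 bits / 2.73799e-05 s = 2.85 Gbps.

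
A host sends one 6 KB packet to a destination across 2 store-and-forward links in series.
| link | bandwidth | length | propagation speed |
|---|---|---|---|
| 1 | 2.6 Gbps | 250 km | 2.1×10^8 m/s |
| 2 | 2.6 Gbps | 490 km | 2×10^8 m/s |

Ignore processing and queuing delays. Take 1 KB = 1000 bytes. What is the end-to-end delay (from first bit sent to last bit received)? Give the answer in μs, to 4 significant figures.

3677 μs

L = 48000 bits.
Transmission delay per hop = L/R = 48000/2600000000 = 18.4615 μs; 2 hops → 36.9231 μs.
Propagation delays (d/s per hop): 1190.48, 2450 μs; sum = 3640.48 μs.
End-to-end = 3677 μs.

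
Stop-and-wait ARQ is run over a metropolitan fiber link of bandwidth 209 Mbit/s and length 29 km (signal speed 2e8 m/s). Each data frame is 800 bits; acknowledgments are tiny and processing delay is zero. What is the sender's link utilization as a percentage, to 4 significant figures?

t_tx = L/R = 800/209000000 = 3.82775e-06 s.
t_prop = 29000/200000000 = 0.000145 s; RTT = 0.00029 s.
Cycle = t_tx + RTT = 0.000293828 s.
Utilization = t_tx / cycle = 3.82775e-06/0.000293828 = 1.303 %.

1.303 %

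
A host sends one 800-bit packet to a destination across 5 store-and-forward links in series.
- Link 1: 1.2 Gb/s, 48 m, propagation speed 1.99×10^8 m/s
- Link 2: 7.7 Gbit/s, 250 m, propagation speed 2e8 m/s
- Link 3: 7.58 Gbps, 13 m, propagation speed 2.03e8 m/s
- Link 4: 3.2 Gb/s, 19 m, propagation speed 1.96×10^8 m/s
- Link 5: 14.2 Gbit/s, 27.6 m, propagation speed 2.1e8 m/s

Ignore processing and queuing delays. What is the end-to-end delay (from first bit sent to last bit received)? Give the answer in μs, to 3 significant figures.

Transmission delays (L/R per hop): 0.666667, 0.103896, 0.105541, 0.25, 0.056338 μs; sum = 1.18244 μs.
Propagation delays (d/s per hop): 0.241206, 1.25, 0.0640394, 0.0969388, 0.131429 μs; sum = 1.78361 μs.
End-to-end = 2.97 μs.

2.97 μs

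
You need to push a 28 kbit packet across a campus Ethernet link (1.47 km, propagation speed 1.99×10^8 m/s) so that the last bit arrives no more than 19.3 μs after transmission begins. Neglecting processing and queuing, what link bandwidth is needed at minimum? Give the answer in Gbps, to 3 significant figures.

Propagation delay = 1470 / 199000000 = 7.38693 μs.
Transmission budget = 19.3 − 7.38693 = 11.9131 μs.
R ≥ L / t_tx = 28000 bits / 1.19131e-05 s = 2.35 Gbps.

2.35 Gbps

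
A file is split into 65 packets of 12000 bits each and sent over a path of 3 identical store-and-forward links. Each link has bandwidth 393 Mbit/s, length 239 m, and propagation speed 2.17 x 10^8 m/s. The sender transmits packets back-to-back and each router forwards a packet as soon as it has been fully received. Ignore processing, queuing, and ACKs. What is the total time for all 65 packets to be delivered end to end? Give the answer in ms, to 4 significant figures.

2.049 ms

Per-hop transmission t_tx = L/R = 12000/393000000 = 0.0305344 ms.
Per-hop propagation t_prop = 239/217000000 = 0.00110138 ms.
Pipeline fill: first packet needs 3·t_tx to clear all hops; remaining 64 packets each add one t_tx.
Total = (3+65-1)·t_tx + 3·t_prop = 67·0.0305344 + 3·0.00110138 = 2.049 ms.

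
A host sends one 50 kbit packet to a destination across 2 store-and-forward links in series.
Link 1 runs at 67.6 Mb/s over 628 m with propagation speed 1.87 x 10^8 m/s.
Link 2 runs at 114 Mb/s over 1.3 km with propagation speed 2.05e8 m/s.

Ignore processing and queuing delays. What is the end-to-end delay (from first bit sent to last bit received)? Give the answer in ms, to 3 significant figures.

1.19 ms

L = 50000 bits.
Transmission delays (L/R per hop): 0.739645, 0.438596 ms; sum = 1.17824 ms.
Propagation delays (d/s per hop): 0.00335829, 0.00634146 ms; sum = 0.00969975 ms.
End-to-end = 1.19 ms.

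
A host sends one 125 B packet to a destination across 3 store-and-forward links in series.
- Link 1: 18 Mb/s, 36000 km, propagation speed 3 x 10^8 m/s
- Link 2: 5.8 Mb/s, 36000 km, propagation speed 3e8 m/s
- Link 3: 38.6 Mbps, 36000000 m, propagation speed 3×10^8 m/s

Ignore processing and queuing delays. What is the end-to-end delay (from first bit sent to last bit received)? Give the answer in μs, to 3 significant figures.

L = 125 × 8 = 1000 bits.
Transmission delays (L/R per hop): 55.5556, 172.414, 25.9067 μs; sum = 253.876 μs.
Propagation delays (d/s per hop): 120000, 120000, 120000 μs; sum = 360000 μs.
End-to-end = 360000 μs.

360000 μs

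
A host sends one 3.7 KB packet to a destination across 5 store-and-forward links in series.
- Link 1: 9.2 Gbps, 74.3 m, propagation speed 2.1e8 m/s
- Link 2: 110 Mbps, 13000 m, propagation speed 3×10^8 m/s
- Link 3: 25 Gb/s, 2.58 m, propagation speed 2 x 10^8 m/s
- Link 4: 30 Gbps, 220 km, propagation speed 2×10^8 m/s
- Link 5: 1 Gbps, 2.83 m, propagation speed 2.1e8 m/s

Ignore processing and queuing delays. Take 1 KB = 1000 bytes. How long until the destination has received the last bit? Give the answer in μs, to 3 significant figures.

1450 μs

L = 29600 bits.
Transmission delays (L/R per hop): 3.21739, 269.091, 1.184, 0.986667, 29.6 μs; sum = 304.079 μs.
Propagation delays (d/s per hop): 0.35381, 43.3333, 0.0129, 1100, 0.0134762 μs; sum = 1143.71 μs.
End-to-end = 1450 μs.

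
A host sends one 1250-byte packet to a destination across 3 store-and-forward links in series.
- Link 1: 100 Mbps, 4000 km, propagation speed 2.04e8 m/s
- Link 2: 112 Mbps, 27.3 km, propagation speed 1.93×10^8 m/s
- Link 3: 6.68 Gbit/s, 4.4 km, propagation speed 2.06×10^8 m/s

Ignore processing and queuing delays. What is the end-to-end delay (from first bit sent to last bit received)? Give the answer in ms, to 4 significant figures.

19.96 ms

L = 1250 × 8 = 10000 bits.
Transmission delays (L/R per hop): 0.1, 0.0892857, 0.00149701 ms; sum = 0.190783 ms.
Propagation delays (d/s per hop): 19.6078, 0.141451, 0.0213592 ms; sum = 19.7707 ms.
End-to-end = 19.96 ms.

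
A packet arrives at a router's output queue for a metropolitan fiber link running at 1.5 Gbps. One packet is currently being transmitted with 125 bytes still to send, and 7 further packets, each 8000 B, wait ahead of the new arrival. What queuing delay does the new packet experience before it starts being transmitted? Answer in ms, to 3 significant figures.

Each queued packet: L/R = 64000/1500000000 = 0.0426667 ms.
7 queued → 0.298667 ms.
Plus remaining 1000 bits of current packet: 0.000666667 ms.
Queuing delay = 0.299 ms.

0.299 ms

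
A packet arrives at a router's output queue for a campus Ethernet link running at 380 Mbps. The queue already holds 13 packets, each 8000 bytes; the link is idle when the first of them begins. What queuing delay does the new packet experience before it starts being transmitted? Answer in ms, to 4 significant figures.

Each queued packet: L/R = 64000/380000000 = 0.168421 ms.
13 queued → 2.18947 ms.
Queuing delay = 2.189 ms.

2.189 ms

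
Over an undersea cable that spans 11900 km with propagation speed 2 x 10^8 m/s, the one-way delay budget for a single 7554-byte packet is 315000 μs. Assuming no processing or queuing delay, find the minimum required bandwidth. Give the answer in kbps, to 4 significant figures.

L = 60432 bits.
Propagation delay = 11900000 / 200000000 = 59500 μs.
Transmission budget = 315000 − 59500 = 255500 μs.
R ≥ L / t_tx = 60432 bits / 0.2555 s = 236.5 kbps.

236.5 kbps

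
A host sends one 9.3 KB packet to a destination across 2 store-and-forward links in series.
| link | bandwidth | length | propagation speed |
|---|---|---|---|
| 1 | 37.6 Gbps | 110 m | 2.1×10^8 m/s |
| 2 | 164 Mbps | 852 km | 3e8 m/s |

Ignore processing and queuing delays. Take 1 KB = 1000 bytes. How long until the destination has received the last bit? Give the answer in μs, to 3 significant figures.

3300 μs

L = 74400 bits.
Transmission delays (L/R per hop): 1.97872, 453.659 μs; sum = 455.637 μs.
Propagation delays (d/s per hop): 0.52381, 2840 μs; sum = 2840.52 μs.
End-to-end = 3300 μs.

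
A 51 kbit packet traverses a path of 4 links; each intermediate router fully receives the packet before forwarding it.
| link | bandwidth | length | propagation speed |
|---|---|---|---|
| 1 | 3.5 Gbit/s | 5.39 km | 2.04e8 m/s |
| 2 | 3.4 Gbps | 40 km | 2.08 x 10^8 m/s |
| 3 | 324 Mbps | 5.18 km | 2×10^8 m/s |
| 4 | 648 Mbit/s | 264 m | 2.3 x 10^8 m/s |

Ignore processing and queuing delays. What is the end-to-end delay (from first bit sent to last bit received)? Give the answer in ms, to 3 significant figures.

L = 51000 bits.
Transmission delays (L/R per hop): 0.0145714, 0.015, 0.157407, 0.0787037 ms; sum = 0.265683 ms.
Propagation delays (d/s per hop): 0.0264216, 0.192308, 0.0259, 0.00114783 ms; sum = 0.245777 ms.
End-to-end = 0.511 ms.

0.511 ms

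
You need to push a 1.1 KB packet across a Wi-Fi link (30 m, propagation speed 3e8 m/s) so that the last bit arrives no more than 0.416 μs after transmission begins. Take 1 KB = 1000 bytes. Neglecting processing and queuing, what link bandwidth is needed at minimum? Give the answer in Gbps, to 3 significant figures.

27.8 Gbps

L = 8800 bits.
Propagation delay = 30 / 300000000 = 0.1 μs.
Transmission budget = 0.416 − 0.1 = 0.316 μs.
R ≥ L / t_tx = 8800 bits / 3.16e-07 s = 27.8 Gbps.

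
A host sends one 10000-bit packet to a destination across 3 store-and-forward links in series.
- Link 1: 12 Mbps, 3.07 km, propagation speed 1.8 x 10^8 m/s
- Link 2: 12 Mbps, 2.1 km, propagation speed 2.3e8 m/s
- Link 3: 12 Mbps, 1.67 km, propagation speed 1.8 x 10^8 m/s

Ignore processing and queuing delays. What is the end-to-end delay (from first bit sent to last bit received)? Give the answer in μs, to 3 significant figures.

2540 μs

Transmission delay per hop = L/R = 10000/12000000 = 833.333 μs; 3 hops → 2500 μs.
Propagation delays (d/s per hop): 17.0556, 9.13043, 9.27778 μs; sum = 35.4638 μs.
End-to-end = 2540 μs.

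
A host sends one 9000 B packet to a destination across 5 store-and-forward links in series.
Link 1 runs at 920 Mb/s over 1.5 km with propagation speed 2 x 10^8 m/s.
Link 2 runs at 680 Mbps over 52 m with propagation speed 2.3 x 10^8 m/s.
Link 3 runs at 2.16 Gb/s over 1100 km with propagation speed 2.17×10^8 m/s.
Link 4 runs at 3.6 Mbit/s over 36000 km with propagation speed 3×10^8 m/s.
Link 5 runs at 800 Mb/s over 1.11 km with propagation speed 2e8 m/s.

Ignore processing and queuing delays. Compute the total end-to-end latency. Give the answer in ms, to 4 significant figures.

L = 9000 × 8 = 72000 bits.
Transmission delays (L/R per hop): 0.0782609, 0.105882, 0.0333333, 20, 0.09 ms; sum = 20.3075 ms.
Propagation delays (d/s per hop): 0.0075, 0.000226087, 5.06912, 120, 0.00555 ms; sum = 125.082 ms.
End-to-end = 145.4 ms.

145.4 ms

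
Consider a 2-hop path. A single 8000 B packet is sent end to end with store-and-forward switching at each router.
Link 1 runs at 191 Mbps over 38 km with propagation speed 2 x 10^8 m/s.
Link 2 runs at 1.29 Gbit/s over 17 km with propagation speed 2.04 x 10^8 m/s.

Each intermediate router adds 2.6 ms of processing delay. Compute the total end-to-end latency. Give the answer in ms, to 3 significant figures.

L = 8000 × 8 = 64000 bits.
Transmission delays (L/R per hop): 0.335079, 0.0496124 ms; sum = 0.384691 ms.
Propagation delays (d/s per hop): 0.19, 0.0833333 ms; sum = 0.273333 ms.
Processing at 1 router(s): 1 × 2.6 ms = 2.6 ms.
End-to-end = 3.26 ms.

3.26 ms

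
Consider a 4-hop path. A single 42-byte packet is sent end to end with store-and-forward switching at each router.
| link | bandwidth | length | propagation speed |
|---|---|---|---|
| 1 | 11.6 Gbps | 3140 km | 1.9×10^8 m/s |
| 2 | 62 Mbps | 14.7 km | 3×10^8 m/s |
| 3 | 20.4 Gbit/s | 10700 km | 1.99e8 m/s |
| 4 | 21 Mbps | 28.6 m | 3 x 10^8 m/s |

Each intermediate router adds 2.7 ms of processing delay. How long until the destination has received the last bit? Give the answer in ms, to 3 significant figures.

L = 42 × 8 = 336 bits.
Transmission delays (L/R per hop): 2.89655e-05, 0.00541935, 1.64706e-05, 0.016 ms; sum = 0.0214648 ms.
Propagation delays (d/s per hop): 16.5263, 0.049, 53.7688, 9.53333e-05 ms; sum = 70.3443 ms.
Processing at 3 router(s): 3 × 2.7 ms = 8.1 ms.
End-to-end = 78.5 ms.

78.5 ms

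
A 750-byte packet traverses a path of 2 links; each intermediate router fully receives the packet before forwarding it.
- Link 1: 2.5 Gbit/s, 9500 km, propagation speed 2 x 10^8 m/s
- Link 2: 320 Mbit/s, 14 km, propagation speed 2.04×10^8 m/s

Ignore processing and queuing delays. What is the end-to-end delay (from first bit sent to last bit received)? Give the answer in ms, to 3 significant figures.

L = 750 × 8 = 6000 bits.
Transmission delays (L/R per hop): 0.0024, 0.01875 ms; sum = 0.02115 ms.
Propagation delays (d/s per hop): 47.5, 0.0686275 ms; sum = 47.5686 ms.
End-to-end = 47.6 ms.

47.6 ms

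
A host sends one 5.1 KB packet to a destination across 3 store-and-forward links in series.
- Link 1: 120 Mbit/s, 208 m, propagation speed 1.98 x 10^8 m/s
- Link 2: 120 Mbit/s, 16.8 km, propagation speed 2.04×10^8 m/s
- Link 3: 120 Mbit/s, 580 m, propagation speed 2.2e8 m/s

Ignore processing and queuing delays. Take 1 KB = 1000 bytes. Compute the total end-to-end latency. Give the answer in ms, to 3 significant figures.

1.11 ms

L = 40800 bits.
Transmission delay per hop = L/R = 40800/120000000 = 0.34 ms; 3 hops → 1.02 ms.
Propagation delays (d/s per hop): 0.00105051, 0.0823529, 0.00263636 ms; sum = 0.0860398 ms.
End-to-end = 1.11 ms.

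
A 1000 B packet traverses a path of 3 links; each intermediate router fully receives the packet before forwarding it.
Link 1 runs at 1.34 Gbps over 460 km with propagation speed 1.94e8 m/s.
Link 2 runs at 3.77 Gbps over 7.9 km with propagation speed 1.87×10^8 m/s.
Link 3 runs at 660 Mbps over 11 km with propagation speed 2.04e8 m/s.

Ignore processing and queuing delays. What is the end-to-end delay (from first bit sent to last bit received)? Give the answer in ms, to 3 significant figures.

L = 1000 × 8 = 8000 bits.
Transmission delays (L/R per hop): 0.00597015, 0.00212202, 0.0121212 ms; sum = 0.0202134 ms.
Propagation delays (d/s per hop): 2.37113, 0.042246, 0.0539216 ms; sum = 2.4673 ms.
End-to-end = 2.49 ms.

2.49 ms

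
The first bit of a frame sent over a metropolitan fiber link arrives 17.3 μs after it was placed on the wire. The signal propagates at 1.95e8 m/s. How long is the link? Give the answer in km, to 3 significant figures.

d = s × t_prop = 195000000 × 1.73e-05 = 3.37 km.

3.37 km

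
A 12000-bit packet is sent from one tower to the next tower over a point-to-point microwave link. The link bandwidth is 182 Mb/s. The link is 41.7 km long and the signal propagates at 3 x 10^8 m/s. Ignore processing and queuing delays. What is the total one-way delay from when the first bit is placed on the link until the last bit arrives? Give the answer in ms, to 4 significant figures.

Transmission delay = L/R = 12000 / 182000000 = 0.0659341 ms.
Propagation delay = d/s = 41700 m / 300000000 m/s = 0.139 ms.
Total = 0.2049 ms.

0.2049 ms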